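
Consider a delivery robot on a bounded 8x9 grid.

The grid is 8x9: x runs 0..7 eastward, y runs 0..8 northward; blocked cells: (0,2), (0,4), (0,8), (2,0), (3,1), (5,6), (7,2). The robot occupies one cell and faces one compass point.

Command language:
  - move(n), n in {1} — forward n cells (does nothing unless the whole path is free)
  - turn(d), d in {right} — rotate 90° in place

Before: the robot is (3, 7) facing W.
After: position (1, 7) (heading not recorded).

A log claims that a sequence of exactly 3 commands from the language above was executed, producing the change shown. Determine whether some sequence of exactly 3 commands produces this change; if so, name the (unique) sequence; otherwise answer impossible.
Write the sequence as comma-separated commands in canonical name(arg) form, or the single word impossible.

move(1), move(1), turn(right)

key: order matters: swapping move(1) and turn(right) lands elsewhere
start: (3, 7) facing W
step 1 (move(1)): (2, 7) facing W
step 2 (move(1)): (1, 7) facing W
step 3 (turn(right)): (1, 7) facing N
all 8 alternatives checked — unique.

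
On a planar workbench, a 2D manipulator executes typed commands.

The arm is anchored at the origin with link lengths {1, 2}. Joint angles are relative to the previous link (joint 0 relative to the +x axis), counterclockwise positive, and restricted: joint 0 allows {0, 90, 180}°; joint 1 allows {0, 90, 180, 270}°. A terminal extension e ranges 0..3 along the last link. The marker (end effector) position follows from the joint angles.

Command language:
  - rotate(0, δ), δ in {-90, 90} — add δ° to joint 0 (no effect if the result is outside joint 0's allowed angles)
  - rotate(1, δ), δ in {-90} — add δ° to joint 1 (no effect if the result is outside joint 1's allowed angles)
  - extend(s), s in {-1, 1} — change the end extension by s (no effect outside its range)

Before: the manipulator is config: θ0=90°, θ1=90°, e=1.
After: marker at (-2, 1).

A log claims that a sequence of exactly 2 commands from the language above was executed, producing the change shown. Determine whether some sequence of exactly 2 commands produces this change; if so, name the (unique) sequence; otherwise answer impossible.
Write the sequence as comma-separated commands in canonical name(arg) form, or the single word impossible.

extend(-1), extend(-1)

initial: config: θ0=90°, θ1=90°, e=1
1. extend(-1) → config: θ0=90°, θ1=90°, e=0
2. extend(-1) → config: θ0=90°, θ1=90°, e=0
no other 2-command option fits: unique.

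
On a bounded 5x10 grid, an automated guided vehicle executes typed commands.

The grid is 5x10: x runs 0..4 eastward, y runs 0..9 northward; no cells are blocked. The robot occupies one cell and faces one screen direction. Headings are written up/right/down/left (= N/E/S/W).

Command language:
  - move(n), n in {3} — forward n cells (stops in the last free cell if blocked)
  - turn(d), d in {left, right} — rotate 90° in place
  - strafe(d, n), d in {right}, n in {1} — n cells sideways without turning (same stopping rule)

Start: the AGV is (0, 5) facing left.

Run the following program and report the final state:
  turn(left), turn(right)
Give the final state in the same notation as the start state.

(0, 5) facing left

initial: (0, 5) facing left
1. turn(left) → (0, 5) facing down
2. turn(right) → (0, 5) facing left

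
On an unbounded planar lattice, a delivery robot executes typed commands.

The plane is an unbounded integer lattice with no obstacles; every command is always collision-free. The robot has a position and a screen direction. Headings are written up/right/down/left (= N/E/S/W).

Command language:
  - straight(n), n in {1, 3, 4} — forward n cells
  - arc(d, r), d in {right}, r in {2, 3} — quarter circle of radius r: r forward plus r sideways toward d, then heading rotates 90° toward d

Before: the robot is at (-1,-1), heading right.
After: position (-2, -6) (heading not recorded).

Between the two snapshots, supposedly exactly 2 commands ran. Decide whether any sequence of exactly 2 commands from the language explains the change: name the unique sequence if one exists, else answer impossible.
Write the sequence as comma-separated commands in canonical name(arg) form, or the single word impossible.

key: running arc(right, 3) before arc(right, 2) would end elsewhere — order is forced
start: at (-1,-1), heading right
step 1 (arc(right, 2)): at (1,-3), heading down
step 2 (arc(right, 3)): at (-2,-6), heading left
all 25 alternatives checked — unique.

arc(right, 2), arc(right, 3)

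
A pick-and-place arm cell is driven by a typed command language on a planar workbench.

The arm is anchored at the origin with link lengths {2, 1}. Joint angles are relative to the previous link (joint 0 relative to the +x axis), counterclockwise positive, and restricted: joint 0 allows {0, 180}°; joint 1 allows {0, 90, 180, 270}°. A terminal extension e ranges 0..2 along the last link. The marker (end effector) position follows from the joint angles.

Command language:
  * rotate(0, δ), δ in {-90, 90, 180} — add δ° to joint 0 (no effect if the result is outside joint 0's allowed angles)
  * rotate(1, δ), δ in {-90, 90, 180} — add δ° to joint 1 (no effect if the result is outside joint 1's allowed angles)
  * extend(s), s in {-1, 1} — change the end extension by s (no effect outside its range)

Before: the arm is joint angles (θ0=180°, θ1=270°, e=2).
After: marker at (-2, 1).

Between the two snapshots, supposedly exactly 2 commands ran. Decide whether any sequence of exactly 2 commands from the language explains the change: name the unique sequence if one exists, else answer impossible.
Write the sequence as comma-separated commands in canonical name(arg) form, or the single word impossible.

initial: joint angles (θ0=180°, θ1=270°, e=2)
1. extend(-1) → joint angles (θ0=180°, θ1=270°, e=1)
2. extend(-1) → joint angles (θ0=180°, θ1=270°, e=0)
no other 2-command option fits: unique.

extend(-1), extend(-1)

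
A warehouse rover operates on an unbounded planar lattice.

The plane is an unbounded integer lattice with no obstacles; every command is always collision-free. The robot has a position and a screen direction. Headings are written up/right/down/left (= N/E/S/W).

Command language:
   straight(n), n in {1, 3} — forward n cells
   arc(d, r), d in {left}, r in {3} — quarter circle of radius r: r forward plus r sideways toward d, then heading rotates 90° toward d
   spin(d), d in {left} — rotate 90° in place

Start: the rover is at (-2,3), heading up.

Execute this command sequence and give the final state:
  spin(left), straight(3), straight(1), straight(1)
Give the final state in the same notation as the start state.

start: at (-2,3), heading up
t=1 spin(left) ⇒ at (-2,3), heading left
t=2 straight(3) ⇒ at (-5,3), heading left
t=3 straight(1) ⇒ at (-6,3), heading left
t=4 straight(1) ⇒ at (-7,3), heading left

at (-7,3), heading left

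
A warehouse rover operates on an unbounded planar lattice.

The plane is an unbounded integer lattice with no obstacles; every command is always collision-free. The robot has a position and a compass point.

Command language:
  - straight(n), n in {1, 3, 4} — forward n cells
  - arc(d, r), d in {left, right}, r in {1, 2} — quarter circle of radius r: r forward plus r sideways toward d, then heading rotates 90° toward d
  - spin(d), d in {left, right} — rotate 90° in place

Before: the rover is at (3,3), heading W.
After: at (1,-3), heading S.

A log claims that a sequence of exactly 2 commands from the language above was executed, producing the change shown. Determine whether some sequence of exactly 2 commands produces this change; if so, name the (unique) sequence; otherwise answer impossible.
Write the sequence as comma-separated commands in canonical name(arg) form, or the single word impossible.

arc(left, 2), straight(4)

key: running straight(4) before arc(left, 2) would end elsewhere — order is forced
t0: at (3,3), heading W
[1] after arc(left, 2): at (1,1), heading S
[2] after straight(4): at (1,-3), heading S
uniquely the one of 81 2-step routes that fits.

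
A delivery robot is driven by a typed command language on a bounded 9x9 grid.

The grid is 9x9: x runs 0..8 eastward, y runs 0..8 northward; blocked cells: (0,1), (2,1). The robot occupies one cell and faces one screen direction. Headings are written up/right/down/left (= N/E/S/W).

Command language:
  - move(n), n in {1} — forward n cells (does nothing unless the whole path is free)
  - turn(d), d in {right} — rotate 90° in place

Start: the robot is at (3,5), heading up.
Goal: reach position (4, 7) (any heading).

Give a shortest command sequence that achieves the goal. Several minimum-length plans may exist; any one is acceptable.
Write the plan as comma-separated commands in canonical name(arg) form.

move(1), move(1), turn(right), move(1)

begin: at (3,5), heading up
t=1 move(1) ⇒ at (3,6), heading up
t=2 move(1) ⇒ at (3,7), heading up
t=3 turn(right) ⇒ at (3,7), heading right
t=4 move(1) ⇒ at (4,7), heading right
shorter routes all fall short; 4 is best.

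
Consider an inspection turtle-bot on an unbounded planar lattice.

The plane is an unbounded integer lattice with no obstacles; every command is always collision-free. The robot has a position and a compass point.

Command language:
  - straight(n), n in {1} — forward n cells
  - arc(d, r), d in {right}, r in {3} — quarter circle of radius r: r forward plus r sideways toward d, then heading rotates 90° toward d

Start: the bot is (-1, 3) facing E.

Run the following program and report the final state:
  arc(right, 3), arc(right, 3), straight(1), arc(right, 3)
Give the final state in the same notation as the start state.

(-5, 0) facing N

begin: (-1, 3) facing E
[1] after arc(right, 3): (2, 0) facing S
[2] after arc(right, 3): (-1, -3) facing W
[3] after straight(1): (-2, -3) facing W
[4] after arc(right, 3): (-5, 0) facing N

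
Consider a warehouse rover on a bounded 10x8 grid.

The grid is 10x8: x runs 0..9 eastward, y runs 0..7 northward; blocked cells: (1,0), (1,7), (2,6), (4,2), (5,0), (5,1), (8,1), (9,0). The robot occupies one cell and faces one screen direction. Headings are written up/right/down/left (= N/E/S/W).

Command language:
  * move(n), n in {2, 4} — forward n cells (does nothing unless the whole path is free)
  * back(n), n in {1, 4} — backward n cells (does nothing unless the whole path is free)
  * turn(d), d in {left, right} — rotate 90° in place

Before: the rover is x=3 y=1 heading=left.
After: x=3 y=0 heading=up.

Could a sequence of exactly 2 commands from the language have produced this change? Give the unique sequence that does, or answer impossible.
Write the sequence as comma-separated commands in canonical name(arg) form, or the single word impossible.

key: position moved to (3,0) AND the heading swung to N — translation plus rotation needed
begin: x=3 y=1 heading=left
[1] after turn(right): x=3 y=1 heading=up
[2] after back(1): x=3 y=0 heading=up
no other 2-command option fits: unique.

turn(right), back(1)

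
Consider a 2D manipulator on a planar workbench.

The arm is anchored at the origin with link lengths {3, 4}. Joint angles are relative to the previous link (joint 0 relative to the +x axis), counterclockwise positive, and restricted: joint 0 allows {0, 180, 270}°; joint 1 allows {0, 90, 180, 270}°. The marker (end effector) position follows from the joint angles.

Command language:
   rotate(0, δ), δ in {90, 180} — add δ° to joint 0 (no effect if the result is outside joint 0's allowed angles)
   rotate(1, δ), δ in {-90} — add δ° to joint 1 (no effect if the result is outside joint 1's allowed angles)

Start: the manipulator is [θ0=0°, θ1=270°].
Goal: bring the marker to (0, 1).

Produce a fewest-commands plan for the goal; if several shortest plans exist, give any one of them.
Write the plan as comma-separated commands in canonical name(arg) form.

start: [θ0=0°, θ1=270°]
1. rotate(1, -90) → [θ0=0°, θ1=180°]
2. rotate(0, 180) → [θ0=180°, θ1=180°]
3. rotate(0, 90) → [θ0=270°, θ1=180°]
nothing shorter than 3 reaches the goal.

rotate(1, -90), rotate(0, 180), rotate(0, 90)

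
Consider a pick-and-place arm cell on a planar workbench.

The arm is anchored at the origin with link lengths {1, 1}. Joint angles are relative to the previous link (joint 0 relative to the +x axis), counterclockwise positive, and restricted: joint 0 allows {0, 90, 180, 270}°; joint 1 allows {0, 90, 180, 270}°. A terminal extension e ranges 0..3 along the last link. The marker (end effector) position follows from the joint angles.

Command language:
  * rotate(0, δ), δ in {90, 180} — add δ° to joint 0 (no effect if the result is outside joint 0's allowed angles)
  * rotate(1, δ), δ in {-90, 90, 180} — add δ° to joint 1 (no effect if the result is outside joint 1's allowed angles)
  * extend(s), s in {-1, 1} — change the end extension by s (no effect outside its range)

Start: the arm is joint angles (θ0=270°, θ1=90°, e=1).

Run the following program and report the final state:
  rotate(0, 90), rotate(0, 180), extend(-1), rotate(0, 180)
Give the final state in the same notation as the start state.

joint angles (θ0=0°, θ1=90°, e=0)

start: joint angles (θ0=270°, θ1=90°, e=1)
t=1 rotate(0, 90) ⇒ joint angles (θ0=0°, θ1=90°, e=1)
t=2 rotate(0, 180) ⇒ joint angles (θ0=180°, θ1=90°, e=1)
t=3 extend(-1) ⇒ joint angles (θ0=180°, θ1=90°, e=0)
t=4 rotate(0, 180) ⇒ joint angles (θ0=0°, θ1=90°, e=0)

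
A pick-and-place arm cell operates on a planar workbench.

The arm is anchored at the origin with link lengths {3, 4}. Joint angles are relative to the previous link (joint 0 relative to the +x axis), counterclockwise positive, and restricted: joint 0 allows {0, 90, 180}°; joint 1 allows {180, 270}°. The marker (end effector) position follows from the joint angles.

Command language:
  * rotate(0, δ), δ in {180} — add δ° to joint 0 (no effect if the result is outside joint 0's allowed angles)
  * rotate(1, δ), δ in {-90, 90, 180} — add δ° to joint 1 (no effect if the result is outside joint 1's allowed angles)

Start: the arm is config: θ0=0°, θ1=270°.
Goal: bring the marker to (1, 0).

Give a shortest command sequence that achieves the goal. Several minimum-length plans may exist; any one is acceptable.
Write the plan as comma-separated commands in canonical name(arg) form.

t0: config: θ0=0°, θ1=270°
[1] after rotate(0, 180): config: θ0=180°, θ1=270°
[2] after rotate(1, -90): config: θ0=180°, θ1=180°
shorter routes all fall short; 2 is best.

rotate(0, 180), rotate(1, -90)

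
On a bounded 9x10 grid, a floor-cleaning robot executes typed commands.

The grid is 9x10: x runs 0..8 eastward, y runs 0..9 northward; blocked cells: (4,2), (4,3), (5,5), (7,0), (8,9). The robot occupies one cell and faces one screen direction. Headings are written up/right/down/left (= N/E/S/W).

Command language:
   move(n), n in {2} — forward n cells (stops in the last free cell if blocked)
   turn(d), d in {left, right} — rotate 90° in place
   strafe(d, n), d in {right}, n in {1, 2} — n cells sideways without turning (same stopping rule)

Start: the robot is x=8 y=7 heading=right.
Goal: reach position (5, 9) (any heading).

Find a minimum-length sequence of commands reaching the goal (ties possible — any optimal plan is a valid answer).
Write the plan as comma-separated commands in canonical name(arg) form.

initial: x=8 y=7 heading=right
[1] after turn(right): x=8 y=7 heading=down
[2] after strafe(right, 2): x=6 y=7 heading=down
[3] after strafe(right, 1): x=5 y=7 heading=down
[4] after turn(right): x=5 y=7 heading=left
[5] after strafe(right, 2): x=5 y=9 heading=left
shorter routes all fall short; 5 is best.

turn(right), strafe(right, 2), strafe(right, 1), turn(right), strafe(right, 2)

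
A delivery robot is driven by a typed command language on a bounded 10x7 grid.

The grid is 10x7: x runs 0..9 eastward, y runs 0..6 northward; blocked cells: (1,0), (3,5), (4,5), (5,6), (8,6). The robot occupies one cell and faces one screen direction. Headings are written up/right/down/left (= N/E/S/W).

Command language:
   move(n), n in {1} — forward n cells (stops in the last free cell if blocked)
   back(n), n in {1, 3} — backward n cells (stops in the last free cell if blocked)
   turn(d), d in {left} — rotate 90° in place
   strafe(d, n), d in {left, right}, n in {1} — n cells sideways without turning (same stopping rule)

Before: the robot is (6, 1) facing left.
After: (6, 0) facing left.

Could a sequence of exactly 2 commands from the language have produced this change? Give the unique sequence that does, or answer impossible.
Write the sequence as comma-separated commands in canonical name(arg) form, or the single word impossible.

strafe(left, 1), strafe(left, 1)

key: still facing W at the end — nothing in the sequence rotates
initial: (6, 1) facing left
t=1 strafe(left, 1) ⇒ (6, 0) facing left
t=2 strafe(left, 1) ⇒ (6, 0) facing left
uniquely the one of 36 2-step routes that fits.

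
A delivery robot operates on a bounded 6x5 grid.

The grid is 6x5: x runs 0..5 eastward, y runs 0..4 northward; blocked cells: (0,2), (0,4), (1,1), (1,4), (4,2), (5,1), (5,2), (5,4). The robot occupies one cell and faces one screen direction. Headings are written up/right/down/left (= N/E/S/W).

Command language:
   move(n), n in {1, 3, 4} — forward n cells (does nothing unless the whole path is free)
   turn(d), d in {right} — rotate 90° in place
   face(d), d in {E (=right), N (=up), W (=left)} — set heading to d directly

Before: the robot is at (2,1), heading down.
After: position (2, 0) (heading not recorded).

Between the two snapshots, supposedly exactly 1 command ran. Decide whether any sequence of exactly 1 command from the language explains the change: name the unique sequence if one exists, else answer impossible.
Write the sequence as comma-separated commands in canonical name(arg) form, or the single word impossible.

move(1)

initial: at (2,1), heading down
[1] after move(1): at (2,0), heading down
all 7 alternatives checked — unique.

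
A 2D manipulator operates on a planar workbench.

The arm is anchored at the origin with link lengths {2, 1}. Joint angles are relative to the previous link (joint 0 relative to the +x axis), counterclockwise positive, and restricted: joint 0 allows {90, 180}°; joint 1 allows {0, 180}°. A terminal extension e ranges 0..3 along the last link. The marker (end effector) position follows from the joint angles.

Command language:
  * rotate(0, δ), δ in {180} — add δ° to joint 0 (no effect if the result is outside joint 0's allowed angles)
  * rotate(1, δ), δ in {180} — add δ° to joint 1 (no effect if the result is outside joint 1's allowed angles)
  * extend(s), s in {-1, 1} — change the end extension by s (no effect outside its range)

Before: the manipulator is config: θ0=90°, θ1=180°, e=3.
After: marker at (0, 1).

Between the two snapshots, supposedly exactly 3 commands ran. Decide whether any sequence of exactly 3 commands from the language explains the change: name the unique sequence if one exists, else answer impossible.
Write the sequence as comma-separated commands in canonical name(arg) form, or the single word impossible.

t0: config: θ0=90°, θ1=180°, e=3
1. extend(-1) → config: θ0=90°, θ1=180°, e=2
2. extend(-1) → config: θ0=90°, θ1=180°, e=1
3. extend(-1) → config: θ0=90°, θ1=180°, e=0
no rival 3-sequence matches.

extend(-1), extend(-1), extend(-1)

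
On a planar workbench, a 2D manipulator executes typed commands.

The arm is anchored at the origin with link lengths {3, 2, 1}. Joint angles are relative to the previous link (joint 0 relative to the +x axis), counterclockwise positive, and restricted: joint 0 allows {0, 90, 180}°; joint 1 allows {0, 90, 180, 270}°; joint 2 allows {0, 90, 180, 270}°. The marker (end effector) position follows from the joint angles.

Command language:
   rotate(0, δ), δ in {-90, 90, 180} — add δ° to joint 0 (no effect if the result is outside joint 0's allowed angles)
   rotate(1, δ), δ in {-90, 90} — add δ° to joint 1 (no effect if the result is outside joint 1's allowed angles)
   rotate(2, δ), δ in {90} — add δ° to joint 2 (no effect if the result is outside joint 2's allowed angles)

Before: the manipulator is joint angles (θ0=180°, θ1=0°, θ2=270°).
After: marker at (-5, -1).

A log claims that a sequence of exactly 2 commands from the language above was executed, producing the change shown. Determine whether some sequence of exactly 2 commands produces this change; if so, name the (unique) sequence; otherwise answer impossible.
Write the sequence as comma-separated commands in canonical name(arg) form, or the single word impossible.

rotate(2, 90), rotate(2, 90)

from: joint angles (θ0=180°, θ1=0°, θ2=270°)
t=1 rotate(2, 90) ⇒ joint angles (θ0=180°, θ1=0°, θ2=0°)
t=2 rotate(2, 90) ⇒ joint angles (θ0=180°, θ1=0°, θ2=90°)
uniquely the one of 36 2-step routes that fits.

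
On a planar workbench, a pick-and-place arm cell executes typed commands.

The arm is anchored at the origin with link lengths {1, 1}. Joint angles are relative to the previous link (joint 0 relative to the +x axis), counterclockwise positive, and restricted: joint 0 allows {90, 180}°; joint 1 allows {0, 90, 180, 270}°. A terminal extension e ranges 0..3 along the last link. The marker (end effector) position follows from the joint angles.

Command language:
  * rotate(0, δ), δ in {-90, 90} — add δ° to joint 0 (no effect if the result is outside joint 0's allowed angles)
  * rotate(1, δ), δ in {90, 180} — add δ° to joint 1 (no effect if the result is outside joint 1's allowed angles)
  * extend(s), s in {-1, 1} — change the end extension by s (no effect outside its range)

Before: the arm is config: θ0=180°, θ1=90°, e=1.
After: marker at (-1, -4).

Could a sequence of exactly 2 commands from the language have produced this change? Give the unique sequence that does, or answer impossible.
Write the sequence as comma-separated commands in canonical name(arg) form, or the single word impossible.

extend(1), extend(1)

begin: config: θ0=180°, θ1=90°, e=1
step 1 (extend(1)): config: θ0=180°, θ1=90°, e=2
step 2 (extend(1)): config: θ0=180°, θ1=90°, e=3
uniquely the one of 36 2-step routes that fits.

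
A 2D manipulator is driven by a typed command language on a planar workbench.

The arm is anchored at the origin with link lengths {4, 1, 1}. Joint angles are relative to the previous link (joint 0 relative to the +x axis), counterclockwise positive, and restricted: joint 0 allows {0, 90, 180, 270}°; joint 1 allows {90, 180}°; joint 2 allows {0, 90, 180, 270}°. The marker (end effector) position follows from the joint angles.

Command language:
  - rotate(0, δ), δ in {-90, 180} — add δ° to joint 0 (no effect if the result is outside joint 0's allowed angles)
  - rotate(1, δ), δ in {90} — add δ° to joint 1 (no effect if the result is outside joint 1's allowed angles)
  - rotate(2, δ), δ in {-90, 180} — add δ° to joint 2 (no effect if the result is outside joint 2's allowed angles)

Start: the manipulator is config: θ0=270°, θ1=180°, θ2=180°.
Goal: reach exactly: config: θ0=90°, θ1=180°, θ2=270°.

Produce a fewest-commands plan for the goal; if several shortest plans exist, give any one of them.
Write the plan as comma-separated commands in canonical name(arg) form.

begin: config: θ0=270°, θ1=180°, θ2=180°
t=1 rotate(0, 180) ⇒ config: θ0=90°, θ1=180°, θ2=180°
t=2 rotate(2, 180) ⇒ config: θ0=90°, θ1=180°, θ2=0°
t=3 rotate(2, -90) ⇒ config: θ0=90°, θ1=180°, θ2=270°
nothing shorter than 3 reaches the goal.

rotate(0, 180), rotate(2, 180), rotate(2, -90)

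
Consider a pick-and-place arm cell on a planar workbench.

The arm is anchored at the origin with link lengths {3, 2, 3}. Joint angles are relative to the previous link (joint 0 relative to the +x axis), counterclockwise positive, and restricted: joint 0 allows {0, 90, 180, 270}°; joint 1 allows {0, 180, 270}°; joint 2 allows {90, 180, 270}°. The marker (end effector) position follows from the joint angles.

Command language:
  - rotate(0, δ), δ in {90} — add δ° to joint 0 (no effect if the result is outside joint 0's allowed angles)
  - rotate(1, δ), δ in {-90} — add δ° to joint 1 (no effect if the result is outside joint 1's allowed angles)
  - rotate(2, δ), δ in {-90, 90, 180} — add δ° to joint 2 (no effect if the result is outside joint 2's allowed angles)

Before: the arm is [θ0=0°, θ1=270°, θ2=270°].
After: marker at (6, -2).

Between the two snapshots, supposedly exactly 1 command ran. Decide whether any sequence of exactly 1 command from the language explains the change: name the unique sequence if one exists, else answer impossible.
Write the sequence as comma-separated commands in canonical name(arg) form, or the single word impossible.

rotate(2, 180)

t0: [θ0=0°, θ1=270°, θ2=270°]
[1] after rotate(2, 180): [θ0=0°, θ1=270°, θ2=90°]
uniquely the one of 5 1-step routes that fits.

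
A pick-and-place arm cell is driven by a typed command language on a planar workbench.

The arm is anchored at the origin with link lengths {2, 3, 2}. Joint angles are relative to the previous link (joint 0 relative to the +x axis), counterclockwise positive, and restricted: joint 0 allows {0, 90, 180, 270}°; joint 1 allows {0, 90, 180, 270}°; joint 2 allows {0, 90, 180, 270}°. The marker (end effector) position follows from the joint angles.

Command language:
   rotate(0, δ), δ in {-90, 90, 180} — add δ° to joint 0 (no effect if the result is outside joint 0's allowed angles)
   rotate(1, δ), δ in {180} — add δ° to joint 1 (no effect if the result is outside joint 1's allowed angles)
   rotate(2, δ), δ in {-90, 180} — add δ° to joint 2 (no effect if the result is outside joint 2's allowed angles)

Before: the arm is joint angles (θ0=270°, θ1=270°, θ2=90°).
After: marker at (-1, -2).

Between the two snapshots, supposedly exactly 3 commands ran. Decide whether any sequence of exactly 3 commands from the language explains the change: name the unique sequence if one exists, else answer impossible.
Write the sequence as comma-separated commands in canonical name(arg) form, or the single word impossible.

begin: joint angles (θ0=270°, θ1=270°, θ2=90°)
[1] after rotate(2, -90): joint angles (θ0=270°, θ1=270°, θ2=0°)
[2] after rotate(2, -90): joint angles (θ0=270°, θ1=270°, θ2=270°)
[3] after rotate(2, -90): joint angles (θ0=270°, θ1=270°, θ2=180°)
no other 3-command option fits: unique.

rotate(2, -90), rotate(2, -90), rotate(2, -90)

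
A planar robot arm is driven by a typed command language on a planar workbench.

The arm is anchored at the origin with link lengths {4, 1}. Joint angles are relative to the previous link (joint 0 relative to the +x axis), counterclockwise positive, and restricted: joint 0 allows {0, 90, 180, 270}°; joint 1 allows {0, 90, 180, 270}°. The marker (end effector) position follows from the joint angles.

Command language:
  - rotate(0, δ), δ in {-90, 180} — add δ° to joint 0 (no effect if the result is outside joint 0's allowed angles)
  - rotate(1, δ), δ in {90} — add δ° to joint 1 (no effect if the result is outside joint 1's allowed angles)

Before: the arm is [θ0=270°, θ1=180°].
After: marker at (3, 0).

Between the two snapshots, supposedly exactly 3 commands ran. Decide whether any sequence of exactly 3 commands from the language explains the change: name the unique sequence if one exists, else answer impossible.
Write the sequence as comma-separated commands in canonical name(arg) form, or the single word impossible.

t0: [θ0=270°, θ1=180°]
step 1 (rotate(0, -90)): [θ0=180°, θ1=180°]
step 2 (rotate(0, -90)): [θ0=90°, θ1=180°]
step 3 (rotate(0, -90)): [θ0=0°, θ1=180°]
no other 3-command option fits: unique.

rotate(0, -90), rotate(0, -90), rotate(0, -90)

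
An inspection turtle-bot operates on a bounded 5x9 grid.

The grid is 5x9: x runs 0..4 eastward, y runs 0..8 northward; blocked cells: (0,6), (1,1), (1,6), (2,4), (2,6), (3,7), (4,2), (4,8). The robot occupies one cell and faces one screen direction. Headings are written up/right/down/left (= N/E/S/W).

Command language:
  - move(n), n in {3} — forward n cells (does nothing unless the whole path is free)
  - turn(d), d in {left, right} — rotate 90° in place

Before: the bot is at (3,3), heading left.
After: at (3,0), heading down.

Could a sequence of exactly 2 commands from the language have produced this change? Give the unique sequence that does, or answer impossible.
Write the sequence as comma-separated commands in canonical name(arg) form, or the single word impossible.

turn(left), move(3)

key: cell and facing (now S) both changed — the 2 commands mix motion and turning
from: at (3,3), heading left
t=1 turn(left) ⇒ at (3,3), heading down
t=2 move(3) ⇒ at (3,0), heading down
all 9 alternatives checked — unique.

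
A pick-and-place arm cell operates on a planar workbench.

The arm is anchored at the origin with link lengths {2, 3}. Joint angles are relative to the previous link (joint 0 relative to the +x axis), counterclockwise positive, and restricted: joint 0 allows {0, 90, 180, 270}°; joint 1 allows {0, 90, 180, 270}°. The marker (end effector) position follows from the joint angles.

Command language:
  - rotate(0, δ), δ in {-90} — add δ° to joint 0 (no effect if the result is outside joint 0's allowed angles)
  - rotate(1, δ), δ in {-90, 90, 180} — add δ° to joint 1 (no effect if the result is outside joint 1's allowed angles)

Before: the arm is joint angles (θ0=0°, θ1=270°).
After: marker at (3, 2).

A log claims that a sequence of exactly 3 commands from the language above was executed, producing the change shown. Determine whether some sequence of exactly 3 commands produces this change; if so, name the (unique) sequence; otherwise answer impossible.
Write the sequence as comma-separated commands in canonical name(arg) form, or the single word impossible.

rotate(0, -90), rotate(0, -90), rotate(0, -90)

initial: joint angles (θ0=0°, θ1=270°)
1. rotate(0, -90) → joint angles (θ0=270°, θ1=270°)
2. rotate(0, -90) → joint angles (θ0=180°, θ1=270°)
3. rotate(0, -90) → joint angles (θ0=90°, θ1=270°)
no other 3-command option fits: unique.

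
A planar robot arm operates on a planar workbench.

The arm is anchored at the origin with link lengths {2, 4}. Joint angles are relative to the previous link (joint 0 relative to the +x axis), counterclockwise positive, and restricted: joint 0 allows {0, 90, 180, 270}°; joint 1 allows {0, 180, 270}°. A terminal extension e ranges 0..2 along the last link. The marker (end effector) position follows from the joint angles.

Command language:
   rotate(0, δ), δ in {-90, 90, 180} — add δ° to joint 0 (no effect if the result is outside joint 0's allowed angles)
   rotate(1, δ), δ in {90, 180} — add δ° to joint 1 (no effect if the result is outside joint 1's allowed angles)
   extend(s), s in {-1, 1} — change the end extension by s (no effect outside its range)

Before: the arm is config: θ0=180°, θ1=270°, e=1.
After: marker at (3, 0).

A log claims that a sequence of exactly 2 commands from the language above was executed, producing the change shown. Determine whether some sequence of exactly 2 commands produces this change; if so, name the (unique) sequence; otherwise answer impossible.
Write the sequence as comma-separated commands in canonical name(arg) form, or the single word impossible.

key: order matters: swapping rotate(1, 90) and rotate(1, 180) lands elsewhere
t0: config: θ0=180°, θ1=270°, e=1
[1] after rotate(1, 90): config: θ0=180°, θ1=0°, e=1
[2] after rotate(1, 180): config: θ0=180°, θ1=180°, e=1
uniquely the one of 49 2-step routes that fits.

rotate(1, 90), rotate(1, 180)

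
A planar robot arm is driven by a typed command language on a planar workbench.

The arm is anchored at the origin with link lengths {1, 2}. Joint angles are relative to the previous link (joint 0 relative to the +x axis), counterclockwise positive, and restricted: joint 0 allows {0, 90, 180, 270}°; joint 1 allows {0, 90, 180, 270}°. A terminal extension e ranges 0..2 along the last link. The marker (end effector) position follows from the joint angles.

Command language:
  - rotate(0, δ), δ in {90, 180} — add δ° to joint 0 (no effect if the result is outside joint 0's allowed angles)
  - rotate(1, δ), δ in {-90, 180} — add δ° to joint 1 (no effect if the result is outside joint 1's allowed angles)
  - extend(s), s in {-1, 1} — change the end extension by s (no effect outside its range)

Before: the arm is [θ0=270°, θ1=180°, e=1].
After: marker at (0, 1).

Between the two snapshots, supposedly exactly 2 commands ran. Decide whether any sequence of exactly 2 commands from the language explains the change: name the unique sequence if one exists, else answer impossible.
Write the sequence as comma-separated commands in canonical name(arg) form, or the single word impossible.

extend(-1), extend(-1)

t0: [θ0=270°, θ1=180°, e=1]
1. extend(-1) → [θ0=270°, θ1=180°, e=0]
2. extend(-1) → [θ0=270°, θ1=180°, e=0]
no rival 2-sequence matches.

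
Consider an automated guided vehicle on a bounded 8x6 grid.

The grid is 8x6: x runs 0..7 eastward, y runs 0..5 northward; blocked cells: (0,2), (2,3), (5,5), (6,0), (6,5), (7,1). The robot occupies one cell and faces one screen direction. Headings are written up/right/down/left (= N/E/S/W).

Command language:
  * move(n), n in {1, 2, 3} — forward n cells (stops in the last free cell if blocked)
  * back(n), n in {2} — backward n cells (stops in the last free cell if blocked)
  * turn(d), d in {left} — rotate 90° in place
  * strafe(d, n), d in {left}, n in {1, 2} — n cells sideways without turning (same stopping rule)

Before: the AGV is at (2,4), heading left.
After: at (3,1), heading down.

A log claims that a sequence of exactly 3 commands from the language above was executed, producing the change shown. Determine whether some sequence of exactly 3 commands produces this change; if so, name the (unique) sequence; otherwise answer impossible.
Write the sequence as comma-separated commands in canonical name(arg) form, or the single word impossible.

turn(left), strafe(left, 1), move(3)

key: order matters: swapping turn(left) and move(3) lands elsewhere
from: at (2,4), heading left
step 1 (turn(left)): at (2,4), heading down
step 2 (strafe(left, 1)): at (3,4), heading down
step 3 (move(3)): at (3,1), heading down
no rival 3-sequence matches.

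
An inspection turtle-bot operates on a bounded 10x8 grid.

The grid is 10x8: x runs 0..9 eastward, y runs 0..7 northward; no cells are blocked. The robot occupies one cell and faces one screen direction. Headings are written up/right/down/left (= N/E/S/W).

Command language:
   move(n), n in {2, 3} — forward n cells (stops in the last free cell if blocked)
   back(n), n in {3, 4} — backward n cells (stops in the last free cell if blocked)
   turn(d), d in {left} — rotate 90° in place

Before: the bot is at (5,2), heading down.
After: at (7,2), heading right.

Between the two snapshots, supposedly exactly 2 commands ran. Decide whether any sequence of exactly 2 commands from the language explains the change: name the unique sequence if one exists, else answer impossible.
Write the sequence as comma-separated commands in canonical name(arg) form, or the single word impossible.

turn(left), move(2)

key: cell and facing (now E) both changed — the 2 commands mix motion and turning
initial: at (5,2), heading down
1. turn(left) → at (5,2), heading right
2. move(2) → at (7,2), heading right
no other 2-command option fits: unique.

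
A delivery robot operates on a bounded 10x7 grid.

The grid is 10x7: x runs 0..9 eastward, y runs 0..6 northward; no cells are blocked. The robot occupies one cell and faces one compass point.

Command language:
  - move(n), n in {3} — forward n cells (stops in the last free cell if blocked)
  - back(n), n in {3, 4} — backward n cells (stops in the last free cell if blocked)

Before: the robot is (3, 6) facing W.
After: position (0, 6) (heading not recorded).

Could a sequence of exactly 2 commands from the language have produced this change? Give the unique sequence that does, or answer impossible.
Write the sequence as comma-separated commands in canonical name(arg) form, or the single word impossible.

key: the second move(3) runs into the grid edge before its full distance
initial: (3, 6) facing W
step 1 (move(3)): (0, 6) facing W
step 2 (move(3)): (0, 6) facing W
no other 2-command option fits: unique.

move(3), move(3)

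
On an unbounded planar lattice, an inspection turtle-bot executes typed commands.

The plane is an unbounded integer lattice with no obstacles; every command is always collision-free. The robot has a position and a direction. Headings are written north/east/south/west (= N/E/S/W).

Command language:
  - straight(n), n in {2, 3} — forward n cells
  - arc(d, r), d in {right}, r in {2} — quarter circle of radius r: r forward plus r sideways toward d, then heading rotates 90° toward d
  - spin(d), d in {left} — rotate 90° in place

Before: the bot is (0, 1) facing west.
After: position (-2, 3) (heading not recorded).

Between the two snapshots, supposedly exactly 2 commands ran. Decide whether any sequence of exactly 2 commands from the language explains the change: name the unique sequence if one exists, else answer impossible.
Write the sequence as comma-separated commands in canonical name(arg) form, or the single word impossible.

arc(right, 2), spin(left)

key: order matters: swapping arc(right, 2) and spin(left) lands elsewhere
start: (0, 1) facing west
[1] after arc(right, 2): (-2, 3) facing north
[2] after spin(left): (-2, 3) facing west
uniquely the one of 16 2-step routes that fits.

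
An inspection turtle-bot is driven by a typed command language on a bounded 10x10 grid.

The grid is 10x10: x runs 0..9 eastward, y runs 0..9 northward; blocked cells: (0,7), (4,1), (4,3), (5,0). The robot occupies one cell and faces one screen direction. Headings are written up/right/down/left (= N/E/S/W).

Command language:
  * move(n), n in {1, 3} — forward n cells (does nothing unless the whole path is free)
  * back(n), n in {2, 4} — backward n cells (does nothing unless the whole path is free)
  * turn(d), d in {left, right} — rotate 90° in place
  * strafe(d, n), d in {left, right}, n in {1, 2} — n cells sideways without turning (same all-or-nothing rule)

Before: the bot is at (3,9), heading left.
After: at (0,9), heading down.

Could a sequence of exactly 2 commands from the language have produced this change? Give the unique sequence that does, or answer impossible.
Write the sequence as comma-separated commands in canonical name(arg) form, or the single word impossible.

move(3), turn(left)

key: running turn(left) before move(3) would end elsewhere — order is forced
start: at (3,9), heading left
t=1 move(3) ⇒ at (0,9), heading left
t=2 turn(left) ⇒ at (0,9), heading down
no rival 2-sequence matches.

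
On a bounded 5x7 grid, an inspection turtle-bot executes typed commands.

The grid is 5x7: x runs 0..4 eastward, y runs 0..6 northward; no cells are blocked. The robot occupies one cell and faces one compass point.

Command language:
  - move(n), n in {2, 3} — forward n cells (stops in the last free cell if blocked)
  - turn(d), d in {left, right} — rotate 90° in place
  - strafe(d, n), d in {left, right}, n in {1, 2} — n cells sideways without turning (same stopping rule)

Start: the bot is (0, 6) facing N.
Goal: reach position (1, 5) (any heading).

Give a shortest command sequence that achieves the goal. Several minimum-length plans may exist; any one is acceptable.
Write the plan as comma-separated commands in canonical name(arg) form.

t0: (0, 6) facing N
step 1 (strafe(right, 1)): (1, 6) facing N
step 2 (turn(right)): (1, 6) facing E
step 3 (strafe(right, 1)): (1, 5) facing E
minimal: 3 command(s), checked below 3.

strafe(right, 1), turn(right), strafe(right, 1)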